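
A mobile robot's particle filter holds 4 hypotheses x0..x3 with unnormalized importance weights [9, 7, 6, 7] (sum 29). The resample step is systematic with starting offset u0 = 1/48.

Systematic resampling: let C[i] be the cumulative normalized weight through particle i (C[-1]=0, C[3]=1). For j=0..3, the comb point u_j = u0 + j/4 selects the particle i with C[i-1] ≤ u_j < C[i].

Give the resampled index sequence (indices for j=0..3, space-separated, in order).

C = [9/29, 16/29, 22/29, 1]
j=0: u_0=1/48 ∈ [0, 9/29) → index 0
j=1: u_1=13/48 ∈ [0, 9/29) → index 0
j=2: u_2=25/48 ∈ [9/29, 16/29) → index 1
j=3: u_3=37/48 ∈ [22/29, 1) → index 3

0 0 1 3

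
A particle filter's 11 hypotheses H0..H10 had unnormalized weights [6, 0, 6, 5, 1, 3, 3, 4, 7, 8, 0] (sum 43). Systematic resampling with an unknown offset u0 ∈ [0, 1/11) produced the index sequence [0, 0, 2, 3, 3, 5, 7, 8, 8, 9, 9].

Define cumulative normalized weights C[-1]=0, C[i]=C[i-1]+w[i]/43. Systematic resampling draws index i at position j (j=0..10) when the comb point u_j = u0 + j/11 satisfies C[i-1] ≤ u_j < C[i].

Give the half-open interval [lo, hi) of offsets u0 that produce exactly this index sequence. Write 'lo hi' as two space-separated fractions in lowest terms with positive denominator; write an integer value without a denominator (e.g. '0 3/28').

7/473 15/473

C = [6/43, 6/43, 12/43, 17/43, 18/43, 21/43, 24/43, 28/43, 35/43, 1, 1]
j=0 picked index 0: u0 ∈ [0, 6/43)
j=1 picked index 0: u0 ∈ [-1/11, 23/473)
j=2 picked index 2: u0 ∈ [-20/473, 46/473)
j=3 picked index 3: u0 ∈ [3/473, 58/473)
j=4 picked index 3: u0 ∈ [-40/473, 15/473)
j=5 picked index 5: u0 ∈ [-17/473, 16/473)
j=6 picked index 7: u0 ∈ [6/473, 50/473)
j=7 picked index 8: u0 ∈ [7/473, 84/473)
j=8 picked index 8: u0 ∈ [-36/473, 41/473)
j=9 picked index 9: u0 ∈ [-2/473, 2/11)
j=10 picked index 9: u0 ∈ [-45/473, 1/11)
intersection: [7/473, 15/473)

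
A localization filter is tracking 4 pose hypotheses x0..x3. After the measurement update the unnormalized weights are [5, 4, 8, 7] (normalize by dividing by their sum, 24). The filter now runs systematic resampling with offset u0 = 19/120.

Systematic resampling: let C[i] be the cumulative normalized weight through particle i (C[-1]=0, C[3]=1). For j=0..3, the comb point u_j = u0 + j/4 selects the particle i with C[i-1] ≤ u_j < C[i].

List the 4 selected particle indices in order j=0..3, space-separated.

C = [5/24, 3/8, 17/24, 1]
j=0: u_0=19/120 ∈ [0, 5/24) → index 0
j=1: u_1=49/120 ∈ [3/8, 17/24) → index 2
j=2: u_2=79/120 ∈ [3/8, 17/24) → index 2
j=3: u_3=109/120 ∈ [17/24, 1) → index 3

0 2 2 3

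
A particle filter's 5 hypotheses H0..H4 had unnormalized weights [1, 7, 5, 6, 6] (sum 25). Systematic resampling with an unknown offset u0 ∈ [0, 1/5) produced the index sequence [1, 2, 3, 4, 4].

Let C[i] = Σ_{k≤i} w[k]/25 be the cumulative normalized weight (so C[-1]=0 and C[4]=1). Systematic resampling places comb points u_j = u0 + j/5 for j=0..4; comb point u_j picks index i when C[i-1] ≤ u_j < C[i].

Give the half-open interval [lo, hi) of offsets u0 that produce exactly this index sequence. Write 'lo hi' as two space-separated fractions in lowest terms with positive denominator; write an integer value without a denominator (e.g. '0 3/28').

4/25 1/5

C = [1/25, 8/25, 13/25, 19/25, 1]
j=0 picked index 1: u0 ∈ [1/25, 8/25)
j=1 picked index 2: u0 ∈ [3/25, 8/25)
j=2 picked index 3: u0 ∈ [3/25, 9/25)
j=3 picked index 4: u0 ∈ [4/25, 2/5)
j=4 picked index 4: u0 ∈ [-1/25, 1/5)
intersection: [4/25, 1/5)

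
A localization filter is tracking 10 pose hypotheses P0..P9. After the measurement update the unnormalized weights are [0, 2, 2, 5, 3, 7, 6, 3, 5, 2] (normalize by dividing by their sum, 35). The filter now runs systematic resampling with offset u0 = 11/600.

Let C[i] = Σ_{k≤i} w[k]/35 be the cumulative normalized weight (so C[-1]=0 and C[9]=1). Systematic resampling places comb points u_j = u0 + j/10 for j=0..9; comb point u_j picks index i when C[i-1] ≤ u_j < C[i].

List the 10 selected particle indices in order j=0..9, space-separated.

1 3 3 4 5 5 6 7 8 8

C = [0, 2/35, 4/35, 9/35, 12/35, 19/35, 5/7, 4/5, 33/35, 1]
j=0: u_0=11/600 ∈ [0, 2/35) → index 1
j=1: u_1=71/600 ∈ [4/35, 9/35) → index 3
j=2: u_2=131/600 ∈ [4/35, 9/35) → index 3
j=3: u_3=191/600 ∈ [9/35, 12/35) → index 4
j=4: u_4=251/600 ∈ [12/35, 19/35) → index 5
j=5: u_5=311/600 ∈ [12/35, 19/35) → index 5
j=6: u_6=371/600 ∈ [19/35, 5/7) → index 6
j=7: u_7=431/600 ∈ [5/7, 4/5) → index 7
j=8: u_8=491/600 ∈ [4/5, 33/35) → index 8
j=9: u_9=551/600 ∈ [4/5, 33/35) → index 8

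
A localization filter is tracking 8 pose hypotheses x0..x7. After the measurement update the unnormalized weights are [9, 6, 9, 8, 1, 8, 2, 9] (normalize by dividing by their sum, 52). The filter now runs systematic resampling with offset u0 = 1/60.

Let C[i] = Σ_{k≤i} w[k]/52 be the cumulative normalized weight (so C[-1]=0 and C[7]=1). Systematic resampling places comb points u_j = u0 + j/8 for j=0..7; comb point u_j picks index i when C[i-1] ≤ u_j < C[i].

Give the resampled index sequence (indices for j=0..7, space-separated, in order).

0 0 1 2 3 5 5 7

C = [9/52, 15/52, 6/13, 8/13, 33/52, 41/52, 43/52, 1]
j=0: u_0=1/60 ∈ [0, 9/52) → index 0
j=1: u_1=17/120 ∈ [0, 9/52) → index 0
j=2: u_2=4/15 ∈ [9/52, 15/52) → index 1
j=3: u_3=47/120 ∈ [15/52, 6/13) → index 2
j=4: u_4=31/60 ∈ [6/13, 8/13) → index 3
j=5: u_5=77/120 ∈ [33/52, 41/52) → index 5
j=6: u_6=23/30 ∈ [33/52, 41/52) → index 5
j=7: u_7=107/120 ∈ [43/52, 1) → index 7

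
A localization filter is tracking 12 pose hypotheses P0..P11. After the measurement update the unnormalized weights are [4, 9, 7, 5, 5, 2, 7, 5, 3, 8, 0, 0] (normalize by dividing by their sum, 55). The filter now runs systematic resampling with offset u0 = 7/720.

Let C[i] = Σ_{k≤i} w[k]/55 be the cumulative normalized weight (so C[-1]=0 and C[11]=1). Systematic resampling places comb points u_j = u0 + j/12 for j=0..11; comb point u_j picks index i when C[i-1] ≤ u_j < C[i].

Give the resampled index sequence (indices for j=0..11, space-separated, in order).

C = [4/55, 13/55, 4/11, 5/11, 6/11, 32/55, 39/55, 4/5, 47/55, 1, 1, 1]
j=0: u_0=7/720 ∈ [0, 4/55) → index 0
j=1: u_1=67/720 ∈ [4/55, 13/55) → index 1
j=2: u_2=127/720 ∈ [4/55, 13/55) → index 1
j=3: u_3=187/720 ∈ [13/55, 4/11) → index 2
j=4: u_4=247/720 ∈ [13/55, 4/11) → index 2
j=5: u_5=307/720 ∈ [4/11, 5/11) → index 3
j=6: u_6=367/720 ∈ [5/11, 6/11) → index 4
j=7: u_7=427/720 ∈ [32/55, 39/55) → index 6
j=8: u_8=487/720 ∈ [32/55, 39/55) → index 6
j=9: u_9=547/720 ∈ [39/55, 4/5) → index 7
j=10: u_10=607/720 ∈ [4/5, 47/55) → index 8
j=11: u_11=667/720 ∈ [47/55, 1) → index 9

0 1 1 2 2 3 4 6 6 7 8 9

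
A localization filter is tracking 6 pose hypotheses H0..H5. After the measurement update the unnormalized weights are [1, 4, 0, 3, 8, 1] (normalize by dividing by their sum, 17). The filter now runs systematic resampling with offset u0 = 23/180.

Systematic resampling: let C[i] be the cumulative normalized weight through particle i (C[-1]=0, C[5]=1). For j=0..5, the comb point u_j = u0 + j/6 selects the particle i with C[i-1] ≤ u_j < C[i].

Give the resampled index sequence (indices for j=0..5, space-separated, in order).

1 3 3 4 4 5

C = [1/17, 5/17, 5/17, 8/17, 16/17, 1]
j=0: u_0=23/180 ∈ [1/17, 5/17) → index 1
j=1: u_1=53/180 ∈ [5/17, 8/17) → index 3
j=2: u_2=83/180 ∈ [5/17, 8/17) → index 3
j=3: u_3=113/180 ∈ [8/17, 16/17) → index 4
j=4: u_4=143/180 ∈ [8/17, 16/17) → index 4
j=5: u_5=173/180 ∈ [16/17, 1) → index 5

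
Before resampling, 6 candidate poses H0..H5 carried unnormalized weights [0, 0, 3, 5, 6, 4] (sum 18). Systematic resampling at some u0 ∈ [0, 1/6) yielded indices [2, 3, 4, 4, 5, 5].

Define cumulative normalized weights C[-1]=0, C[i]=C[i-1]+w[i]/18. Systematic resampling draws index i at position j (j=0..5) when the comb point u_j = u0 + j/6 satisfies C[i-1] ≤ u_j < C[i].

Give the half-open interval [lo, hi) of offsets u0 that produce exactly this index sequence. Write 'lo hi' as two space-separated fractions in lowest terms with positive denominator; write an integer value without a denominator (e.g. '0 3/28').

1/9 1/6

C = [0, 0, 1/6, 4/9, 7/9, 1]
j=0 picked index 2: u0 ∈ [0, 1/6)
j=1 picked index 3: u0 ∈ [0, 5/18)
j=2 picked index 4: u0 ∈ [1/9, 4/9)
j=3 picked index 4: u0 ∈ [-1/18, 5/18)
j=4 picked index 5: u0 ∈ [1/9, 1/3)
j=5 picked index 5: u0 ∈ [-1/18, 1/6)
intersection: [1/9, 1/6)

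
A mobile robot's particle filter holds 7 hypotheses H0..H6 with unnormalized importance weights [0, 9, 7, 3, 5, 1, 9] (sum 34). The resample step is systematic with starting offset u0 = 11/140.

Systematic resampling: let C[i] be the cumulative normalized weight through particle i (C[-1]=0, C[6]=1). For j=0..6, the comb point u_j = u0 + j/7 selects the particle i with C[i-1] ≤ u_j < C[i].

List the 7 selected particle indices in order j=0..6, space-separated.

C = [0, 9/34, 8/17, 19/34, 12/17, 25/34, 1]
j=0: u_0=11/140 ∈ [0, 9/34) → index 1
j=1: u_1=31/140 ∈ [0, 9/34) → index 1
j=2: u_2=51/140 ∈ [9/34, 8/17) → index 2
j=3: u_3=71/140 ∈ [8/17, 19/34) → index 3
j=4: u_4=13/20 ∈ [19/34, 12/17) → index 4
j=5: u_5=111/140 ∈ [25/34, 1) → index 6
j=6: u_6=131/140 ∈ [25/34, 1) → index 6

1 1 2 3 4 6 6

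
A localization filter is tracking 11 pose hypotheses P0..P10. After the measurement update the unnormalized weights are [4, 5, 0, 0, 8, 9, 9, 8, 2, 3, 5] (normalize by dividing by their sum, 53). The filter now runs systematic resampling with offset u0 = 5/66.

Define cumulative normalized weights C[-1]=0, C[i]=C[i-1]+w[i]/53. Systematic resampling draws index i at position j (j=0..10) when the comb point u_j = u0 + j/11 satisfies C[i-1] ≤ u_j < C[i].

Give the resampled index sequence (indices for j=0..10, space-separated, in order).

1 1 4 5 5 6 6 7 7 9 10

C = [4/53, 9/53, 9/53, 9/53, 17/53, 26/53, 35/53, 43/53, 45/53, 48/53, 1]
j=0: u_0=5/66 ∈ [4/53, 9/53) → index 1
j=1: u_1=1/6 ∈ [4/53, 9/53) → index 1
j=2: u_2=17/66 ∈ [9/53, 17/53) → index 4
j=3: u_3=23/66 ∈ [17/53, 26/53) → index 5
j=4: u_4=29/66 ∈ [17/53, 26/53) → index 5
j=5: u_5=35/66 ∈ [26/53, 35/53) → index 6
j=6: u_6=41/66 ∈ [26/53, 35/53) → index 6
j=7: u_7=47/66 ∈ [35/53, 43/53) → index 7
j=8: u_8=53/66 ∈ [35/53, 43/53) → index 7
j=9: u_9=59/66 ∈ [45/53, 48/53) → index 9
j=10: u_10=65/66 ∈ [48/53, 1) → index 10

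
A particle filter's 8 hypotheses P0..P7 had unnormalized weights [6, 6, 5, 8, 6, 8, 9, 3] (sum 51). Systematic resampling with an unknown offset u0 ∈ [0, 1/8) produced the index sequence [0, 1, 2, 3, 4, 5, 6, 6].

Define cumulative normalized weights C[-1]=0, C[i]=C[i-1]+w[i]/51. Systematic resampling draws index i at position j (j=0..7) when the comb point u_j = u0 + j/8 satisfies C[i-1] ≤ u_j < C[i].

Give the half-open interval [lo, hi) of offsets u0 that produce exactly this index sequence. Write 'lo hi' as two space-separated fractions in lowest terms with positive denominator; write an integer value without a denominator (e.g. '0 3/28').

C = [2/17, 4/17, 1/3, 25/51, 31/51, 13/17, 16/17, 1]
j=0 picked index 0: u0 ∈ [0, 2/17)
j=1 picked index 1: u0 ∈ [-1/136, 15/136)
j=2 picked index 2: u0 ∈ [-1/68, 1/12)
j=3 picked index 3: u0 ∈ [-1/24, 47/408)
j=4 picked index 4: u0 ∈ [-1/102, 11/102)
j=5 picked index 5: u0 ∈ [-7/408, 19/136)
j=6 picked index 6: u0 ∈ [1/68, 13/68)
j=7 picked index 6: u0 ∈ [-15/136, 9/136)
intersection: [1/68, 9/136)

1/68 9/136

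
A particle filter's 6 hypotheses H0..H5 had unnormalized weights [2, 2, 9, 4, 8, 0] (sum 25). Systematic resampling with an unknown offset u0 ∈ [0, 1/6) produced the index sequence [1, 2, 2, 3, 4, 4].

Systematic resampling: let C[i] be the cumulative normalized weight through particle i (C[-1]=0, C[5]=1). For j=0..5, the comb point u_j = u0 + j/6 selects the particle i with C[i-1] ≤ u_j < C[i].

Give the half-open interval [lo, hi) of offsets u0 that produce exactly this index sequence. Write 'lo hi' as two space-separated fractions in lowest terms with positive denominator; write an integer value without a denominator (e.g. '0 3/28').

2/25 4/25

C = [2/25, 4/25, 13/25, 17/25, 1, 1]
j=0 picked index 1: u0 ∈ [2/25, 4/25)
j=1 picked index 2: u0 ∈ [-1/150, 53/150)
j=2 picked index 2: u0 ∈ [-13/75, 14/75)
j=3 picked index 3: u0 ∈ [1/50, 9/50)
j=4 picked index 4: u0 ∈ [1/75, 1/3)
j=5 picked index 4: u0 ∈ [-23/150, 1/6)
intersection: [2/25, 4/25)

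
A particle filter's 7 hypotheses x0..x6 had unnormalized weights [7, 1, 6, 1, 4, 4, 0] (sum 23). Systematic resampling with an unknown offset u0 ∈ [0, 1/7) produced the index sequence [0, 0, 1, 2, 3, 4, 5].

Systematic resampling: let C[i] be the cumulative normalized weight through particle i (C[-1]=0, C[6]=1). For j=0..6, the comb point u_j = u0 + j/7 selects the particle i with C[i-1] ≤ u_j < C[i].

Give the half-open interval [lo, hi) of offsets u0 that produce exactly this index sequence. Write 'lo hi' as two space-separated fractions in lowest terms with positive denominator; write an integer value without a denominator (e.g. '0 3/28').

6/161 10/161

C = [7/23, 8/23, 14/23, 15/23, 19/23, 1, 1]
j=0 picked index 0: u0 ∈ [0, 7/23)
j=1 picked index 0: u0 ∈ [-1/7, 26/161)
j=2 picked index 1: u0 ∈ [3/161, 10/161)
j=3 picked index 2: u0 ∈ [-13/161, 29/161)
j=4 picked index 3: u0 ∈ [6/161, 13/161)
j=5 picked index 4: u0 ∈ [-10/161, 18/161)
j=6 picked index 5: u0 ∈ [-5/161, 1/7)
intersection: [6/161, 10/161)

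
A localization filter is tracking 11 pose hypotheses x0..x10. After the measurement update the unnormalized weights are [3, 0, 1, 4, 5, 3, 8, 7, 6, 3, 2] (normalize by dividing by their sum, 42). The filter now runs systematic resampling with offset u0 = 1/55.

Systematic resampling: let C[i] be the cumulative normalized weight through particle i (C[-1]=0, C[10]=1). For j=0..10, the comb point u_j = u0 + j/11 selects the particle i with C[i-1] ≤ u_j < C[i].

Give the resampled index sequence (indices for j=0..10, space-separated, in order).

C = [1/14, 1/14, 2/21, 4/21, 13/42, 8/21, 4/7, 31/42, 37/42, 20/21, 1]
j=0: u_0=1/55 ∈ [0, 1/14) → index 0
j=1: u_1=6/55 ∈ [2/21, 4/21) → index 3
j=2: u_2=1/5 ∈ [4/21, 13/42) → index 4
j=3: u_3=16/55 ∈ [4/21, 13/42) → index 4
j=4: u_4=21/55 ∈ [8/21, 4/7) → index 6
j=5: u_5=26/55 ∈ [8/21, 4/7) → index 6
j=6: u_6=31/55 ∈ [8/21, 4/7) → index 6
j=7: u_7=36/55 ∈ [4/7, 31/42) → index 7
j=8: u_8=41/55 ∈ [31/42, 37/42) → index 8
j=9: u_9=46/55 ∈ [31/42, 37/42) → index 8
j=10: u_10=51/55 ∈ [37/42, 20/21) → index 9

0 3 4 4 6 6 6 7 8 8 9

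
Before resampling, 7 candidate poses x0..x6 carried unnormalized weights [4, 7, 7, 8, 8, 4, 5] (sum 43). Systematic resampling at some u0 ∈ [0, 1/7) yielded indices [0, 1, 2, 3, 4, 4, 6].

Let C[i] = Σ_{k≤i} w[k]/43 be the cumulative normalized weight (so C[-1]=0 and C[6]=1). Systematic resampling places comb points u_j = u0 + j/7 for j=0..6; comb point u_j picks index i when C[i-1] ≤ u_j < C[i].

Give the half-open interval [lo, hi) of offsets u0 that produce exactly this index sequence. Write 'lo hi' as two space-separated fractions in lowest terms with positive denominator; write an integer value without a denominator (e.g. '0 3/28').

10/301 23/301

C = [4/43, 11/43, 18/43, 26/43, 34/43, 38/43, 1]
j=0 picked index 0: u0 ∈ [0, 4/43)
j=1 picked index 1: u0 ∈ [-15/301, 34/301)
j=2 picked index 2: u0 ∈ [-9/301, 40/301)
j=3 picked index 3: u0 ∈ [-3/301, 53/301)
j=4 picked index 4: u0 ∈ [10/301, 66/301)
j=5 picked index 4: u0 ∈ [-33/301, 23/301)
j=6 picked index 6: u0 ∈ [8/301, 1/7)
intersection: [10/301, 23/301)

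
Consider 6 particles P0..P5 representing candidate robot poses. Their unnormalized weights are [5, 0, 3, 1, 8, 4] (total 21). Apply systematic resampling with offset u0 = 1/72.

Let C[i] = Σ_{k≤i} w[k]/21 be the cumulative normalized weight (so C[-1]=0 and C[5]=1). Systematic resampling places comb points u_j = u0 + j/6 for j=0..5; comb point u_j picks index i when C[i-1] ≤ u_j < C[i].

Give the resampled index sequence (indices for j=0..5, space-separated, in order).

0 0 2 4 4 5

C = [5/21, 5/21, 8/21, 3/7, 17/21, 1]
j=0: u_0=1/72 ∈ [0, 5/21) → index 0
j=1: u_1=13/72 ∈ [0, 5/21) → index 0
j=2: u_2=25/72 ∈ [5/21, 8/21) → index 2
j=3: u_3=37/72 ∈ [3/7, 17/21) → index 4
j=4: u_4=49/72 ∈ [3/7, 17/21) → index 4
j=5: u_5=61/72 ∈ [17/21, 1) → index 5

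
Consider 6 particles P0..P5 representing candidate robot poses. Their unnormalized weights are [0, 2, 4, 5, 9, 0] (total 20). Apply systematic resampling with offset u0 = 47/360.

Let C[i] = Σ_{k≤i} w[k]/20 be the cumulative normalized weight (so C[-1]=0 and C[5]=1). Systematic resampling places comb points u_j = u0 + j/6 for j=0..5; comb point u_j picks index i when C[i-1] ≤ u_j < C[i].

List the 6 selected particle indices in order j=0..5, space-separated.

C = [0, 1/10, 3/10, 11/20, 1, 1]
j=0: u_0=47/360 ∈ [1/10, 3/10) → index 2
j=1: u_1=107/360 ∈ [1/10, 3/10) → index 2
j=2: u_2=167/360 ∈ [3/10, 11/20) → index 3
j=3: u_3=227/360 ∈ [11/20, 1) → index 4
j=4: u_4=287/360 ∈ [11/20, 1) → index 4
j=5: u_5=347/360 ∈ [11/20, 1) → index 4

2 2 3 4 4 4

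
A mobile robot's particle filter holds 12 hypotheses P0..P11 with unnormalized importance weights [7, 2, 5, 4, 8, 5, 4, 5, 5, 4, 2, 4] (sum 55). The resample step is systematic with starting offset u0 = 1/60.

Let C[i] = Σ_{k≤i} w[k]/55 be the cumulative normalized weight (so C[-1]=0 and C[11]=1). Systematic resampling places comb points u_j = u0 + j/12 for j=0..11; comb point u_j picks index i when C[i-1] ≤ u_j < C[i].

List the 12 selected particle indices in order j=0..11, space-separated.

C = [7/55, 9/55, 14/55, 18/55, 26/55, 31/55, 7/11, 8/11, 9/11, 49/55, 51/55, 1]
j=0: u_0=1/60 ∈ [0, 7/55) → index 0
j=1: u_1=1/10 ∈ [0, 7/55) → index 0
j=2: u_2=11/60 ∈ [9/55, 14/55) → index 2
j=3: u_3=4/15 ∈ [14/55, 18/55) → index 3
j=4: u_4=7/20 ∈ [18/55, 26/55) → index 4
j=5: u_5=13/30 ∈ [18/55, 26/55) → index 4
j=6: u_6=31/60 ∈ [26/55, 31/55) → index 5
j=7: u_7=3/5 ∈ [31/55, 7/11) → index 6
j=8: u_8=41/60 ∈ [7/11, 8/11) → index 7
j=9: u_9=23/30 ∈ [8/11, 9/11) → index 8
j=10: u_10=17/20 ∈ [9/11, 49/55) → index 9
j=11: u_11=14/15 ∈ [51/55, 1) → index 11

0 0 2 3 4 4 5 6 7 8 9 11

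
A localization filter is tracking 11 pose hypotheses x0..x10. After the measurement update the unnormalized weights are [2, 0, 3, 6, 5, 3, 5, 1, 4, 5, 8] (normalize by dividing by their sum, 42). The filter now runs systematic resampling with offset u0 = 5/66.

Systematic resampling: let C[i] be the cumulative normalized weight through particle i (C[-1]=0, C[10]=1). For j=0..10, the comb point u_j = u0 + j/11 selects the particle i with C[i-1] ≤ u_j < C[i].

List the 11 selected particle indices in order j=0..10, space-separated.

2 3 3 4 5 6 8 9 9 10 10

C = [1/21, 1/21, 5/42, 11/42, 8/21, 19/42, 4/7, 25/42, 29/42, 17/21, 1]
j=0: u_0=5/66 ∈ [1/21, 5/42) → index 2
j=1: u_1=1/6 ∈ [5/42, 11/42) → index 3
j=2: u_2=17/66 ∈ [5/42, 11/42) → index 3
j=3: u_3=23/66 ∈ [11/42, 8/21) → index 4
j=4: u_4=29/66 ∈ [8/21, 19/42) → index 5
j=5: u_5=35/66 ∈ [19/42, 4/7) → index 6
j=6: u_6=41/66 ∈ [25/42, 29/42) → index 8
j=7: u_7=47/66 ∈ [29/42, 17/21) → index 9
j=8: u_8=53/66 ∈ [29/42, 17/21) → index 9
j=9: u_9=59/66 ∈ [17/21, 1) → index 10
j=10: u_10=65/66 ∈ [17/21, 1) → index 10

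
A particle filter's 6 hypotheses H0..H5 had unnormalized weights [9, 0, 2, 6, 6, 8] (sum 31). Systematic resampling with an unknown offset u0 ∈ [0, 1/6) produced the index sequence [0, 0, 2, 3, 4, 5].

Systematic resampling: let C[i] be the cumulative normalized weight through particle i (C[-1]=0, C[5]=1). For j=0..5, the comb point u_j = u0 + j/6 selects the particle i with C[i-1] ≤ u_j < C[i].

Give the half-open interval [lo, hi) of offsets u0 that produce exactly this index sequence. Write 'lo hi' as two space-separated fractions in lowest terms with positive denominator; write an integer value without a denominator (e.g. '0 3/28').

C = [9/31, 9/31, 11/31, 17/31, 23/31, 1]
j=0 picked index 0: u0 ∈ [0, 9/31)
j=1 picked index 0: u0 ∈ [-1/6, 23/186)
j=2 picked index 2: u0 ∈ [-4/93, 2/93)
j=3 picked index 3: u0 ∈ [-9/62, 3/62)
j=4 picked index 4: u0 ∈ [-11/93, 7/93)
j=5 picked index 5: u0 ∈ [-17/186, 1/6)
intersection: [0, 2/93)

0 2/93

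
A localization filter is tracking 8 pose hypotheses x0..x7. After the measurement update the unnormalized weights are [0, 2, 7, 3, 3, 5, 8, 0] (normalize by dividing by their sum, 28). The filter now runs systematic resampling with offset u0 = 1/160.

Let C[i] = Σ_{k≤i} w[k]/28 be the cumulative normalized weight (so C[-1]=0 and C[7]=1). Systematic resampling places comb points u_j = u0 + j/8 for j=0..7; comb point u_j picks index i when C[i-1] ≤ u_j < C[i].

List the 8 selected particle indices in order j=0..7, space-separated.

C = [0, 1/14, 9/28, 3/7, 15/28, 5/7, 1, 1]
j=0: u_0=1/160 ∈ [0, 1/14) → index 1
j=1: u_1=21/160 ∈ [1/14, 9/28) → index 2
j=2: u_2=41/160 ∈ [1/14, 9/28) → index 2
j=3: u_3=61/160 ∈ [9/28, 3/7) → index 3
j=4: u_4=81/160 ∈ [3/7, 15/28) → index 4
j=5: u_5=101/160 ∈ [15/28, 5/7) → index 5
j=6: u_6=121/160 ∈ [5/7, 1) → index 6
j=7: u_7=141/160 ∈ [5/7, 1) → index 6

1 2 2 3 4 5 6 6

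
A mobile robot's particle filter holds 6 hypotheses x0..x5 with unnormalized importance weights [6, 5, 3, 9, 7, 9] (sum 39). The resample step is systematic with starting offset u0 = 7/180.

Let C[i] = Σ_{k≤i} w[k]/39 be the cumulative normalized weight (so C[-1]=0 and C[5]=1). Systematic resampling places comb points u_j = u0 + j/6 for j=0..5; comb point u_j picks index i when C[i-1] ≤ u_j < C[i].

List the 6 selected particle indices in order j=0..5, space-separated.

C = [2/13, 11/39, 14/39, 23/39, 10/13, 1]
j=0: u_0=7/180 ∈ [0, 2/13) → index 0
j=1: u_1=37/180 ∈ [2/13, 11/39) → index 1
j=2: u_2=67/180 ∈ [14/39, 23/39) → index 3
j=3: u_3=97/180 ∈ [14/39, 23/39) → index 3
j=4: u_4=127/180 ∈ [23/39, 10/13) → index 4
j=5: u_5=157/180 ∈ [10/13, 1) → index 5

0 1 3 3 4 5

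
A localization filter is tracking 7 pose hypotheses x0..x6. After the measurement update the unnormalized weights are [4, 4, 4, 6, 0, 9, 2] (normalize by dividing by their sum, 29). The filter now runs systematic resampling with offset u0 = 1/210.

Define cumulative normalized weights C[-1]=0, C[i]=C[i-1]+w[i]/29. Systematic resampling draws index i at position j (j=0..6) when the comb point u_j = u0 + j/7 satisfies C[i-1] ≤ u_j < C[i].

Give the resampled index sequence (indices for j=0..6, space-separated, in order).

0 1 2 3 3 5 5

C = [4/29, 8/29, 12/29, 18/29, 18/29, 27/29, 1]
j=0: u_0=1/210 ∈ [0, 4/29) → index 0
j=1: u_1=31/210 ∈ [4/29, 8/29) → index 1
j=2: u_2=61/210 ∈ [8/29, 12/29) → index 2
j=3: u_3=13/30 ∈ [12/29, 18/29) → index 3
j=4: u_4=121/210 ∈ [12/29, 18/29) → index 3
j=5: u_5=151/210 ∈ [18/29, 27/29) → index 5
j=6: u_6=181/210 ∈ [18/29, 27/29) → index 5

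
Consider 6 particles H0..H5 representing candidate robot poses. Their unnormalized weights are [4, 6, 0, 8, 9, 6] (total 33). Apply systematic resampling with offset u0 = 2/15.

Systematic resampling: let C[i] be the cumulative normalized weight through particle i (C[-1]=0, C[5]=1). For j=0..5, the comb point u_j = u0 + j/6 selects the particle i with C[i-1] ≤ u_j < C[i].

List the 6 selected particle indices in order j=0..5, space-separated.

1 1 3 4 4 5

C = [4/33, 10/33, 10/33, 6/11, 9/11, 1]
j=0: u_0=2/15 ∈ [4/33, 10/33) → index 1
j=1: u_1=3/10 ∈ [4/33, 10/33) → index 1
j=2: u_2=7/15 ∈ [10/33, 6/11) → index 3
j=3: u_3=19/30 ∈ [6/11, 9/11) → index 4
j=4: u_4=4/5 ∈ [6/11, 9/11) → index 4
j=5: u_5=29/30 ∈ [9/11, 1) → index 5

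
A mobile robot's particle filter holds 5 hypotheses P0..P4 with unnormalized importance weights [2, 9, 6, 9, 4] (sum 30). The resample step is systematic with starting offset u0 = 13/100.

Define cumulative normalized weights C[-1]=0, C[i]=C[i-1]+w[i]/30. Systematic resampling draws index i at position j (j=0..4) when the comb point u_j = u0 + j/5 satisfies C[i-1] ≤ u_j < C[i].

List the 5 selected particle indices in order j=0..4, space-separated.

1 1 2 3 4

C = [1/15, 11/30, 17/30, 13/15, 1]
j=0: u_0=13/100 ∈ [1/15, 11/30) → index 1
j=1: u_1=33/100 ∈ [1/15, 11/30) → index 1
j=2: u_2=53/100 ∈ [11/30, 17/30) → index 2
j=3: u_3=73/100 ∈ [17/30, 13/15) → index 3
j=4: u_4=93/100 ∈ [13/15, 1) → index 4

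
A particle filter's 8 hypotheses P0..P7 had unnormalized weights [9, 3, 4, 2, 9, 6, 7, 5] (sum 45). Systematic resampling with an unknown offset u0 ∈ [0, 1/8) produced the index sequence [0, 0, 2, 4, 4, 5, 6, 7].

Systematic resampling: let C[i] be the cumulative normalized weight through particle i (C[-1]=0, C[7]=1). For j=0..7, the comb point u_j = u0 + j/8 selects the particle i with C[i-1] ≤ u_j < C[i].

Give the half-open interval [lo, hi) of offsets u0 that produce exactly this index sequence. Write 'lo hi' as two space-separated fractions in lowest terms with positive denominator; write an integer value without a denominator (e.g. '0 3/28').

C = [1/5, 4/15, 16/45, 2/5, 3/5, 11/15, 8/9, 1]
j=0 picked index 0: u0 ∈ [0, 1/5)
j=1 picked index 0: u0 ∈ [-1/8, 3/40)
j=2 picked index 2: u0 ∈ [1/60, 19/180)
j=3 picked index 4: u0 ∈ [1/40, 9/40)
j=4 picked index 4: u0 ∈ [-1/10, 1/10)
j=5 picked index 5: u0 ∈ [-1/40, 13/120)
j=6 picked index 6: u0 ∈ [-1/60, 5/36)
j=7 picked index 7: u0 ∈ [1/72, 1/8)
intersection: [1/40, 3/40)

1/40 3/40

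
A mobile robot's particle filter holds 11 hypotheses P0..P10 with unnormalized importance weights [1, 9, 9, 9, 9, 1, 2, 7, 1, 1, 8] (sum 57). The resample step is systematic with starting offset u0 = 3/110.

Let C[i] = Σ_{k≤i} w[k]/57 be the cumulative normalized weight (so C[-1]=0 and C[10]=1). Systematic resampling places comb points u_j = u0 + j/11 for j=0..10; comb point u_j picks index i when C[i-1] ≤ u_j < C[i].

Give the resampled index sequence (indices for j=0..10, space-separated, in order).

1 1 2 2 3 3 4 5 7 9 10

C = [1/57, 10/57, 1/3, 28/57, 37/57, 2/3, 40/57, 47/57, 16/19, 49/57, 1]
j=0: u_0=3/110 ∈ [1/57, 10/57) → index 1
j=1: u_1=13/110 ∈ [1/57, 10/57) → index 1
j=2: u_2=23/110 ∈ [10/57, 1/3) → index 2
j=3: u_3=3/10 ∈ [10/57, 1/3) → index 2
j=4: u_4=43/110 ∈ [1/3, 28/57) → index 3
j=5: u_5=53/110 ∈ [1/3, 28/57) → index 3
j=6: u_6=63/110 ∈ [28/57, 37/57) → index 4
j=7: u_7=73/110 ∈ [37/57, 2/3) → index 5
j=8: u_8=83/110 ∈ [40/57, 47/57) → index 7
j=9: u_9=93/110 ∈ [16/19, 49/57) → index 9
j=10: u_10=103/110 ∈ [49/57, 1) → index 10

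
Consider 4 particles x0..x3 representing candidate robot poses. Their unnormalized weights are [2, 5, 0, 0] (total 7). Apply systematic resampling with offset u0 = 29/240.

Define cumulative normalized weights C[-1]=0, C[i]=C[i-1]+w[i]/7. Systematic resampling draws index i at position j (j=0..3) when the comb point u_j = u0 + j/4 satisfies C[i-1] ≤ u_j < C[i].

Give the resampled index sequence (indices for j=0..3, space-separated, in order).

0 1 1 1

C = [2/7, 1, 1, 1]
j=0: u_0=29/240 ∈ [0, 2/7) → index 0
j=1: u_1=89/240 ∈ [2/7, 1) → index 1
j=2: u_2=149/240 ∈ [2/7, 1) → index 1
j=3: u_3=209/240 ∈ [2/7, 1) → index 1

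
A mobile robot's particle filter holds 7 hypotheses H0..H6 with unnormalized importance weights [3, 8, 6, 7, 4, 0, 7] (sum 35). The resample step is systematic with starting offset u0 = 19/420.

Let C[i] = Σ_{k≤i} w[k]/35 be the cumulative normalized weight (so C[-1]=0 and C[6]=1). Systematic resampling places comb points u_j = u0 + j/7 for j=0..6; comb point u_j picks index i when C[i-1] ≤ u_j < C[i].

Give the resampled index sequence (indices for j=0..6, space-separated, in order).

0 1 2 2 3 4 6

C = [3/35, 11/35, 17/35, 24/35, 4/5, 4/5, 1]
j=0: u_0=19/420 ∈ [0, 3/35) → index 0
j=1: u_1=79/420 ∈ [3/35, 11/35) → index 1
j=2: u_2=139/420 ∈ [11/35, 17/35) → index 2
j=3: u_3=199/420 ∈ [11/35, 17/35) → index 2
j=4: u_4=37/60 ∈ [17/35, 24/35) → index 3
j=5: u_5=319/420 ∈ [24/35, 4/5) → index 4
j=6: u_6=379/420 ∈ [4/5, 1) → index 6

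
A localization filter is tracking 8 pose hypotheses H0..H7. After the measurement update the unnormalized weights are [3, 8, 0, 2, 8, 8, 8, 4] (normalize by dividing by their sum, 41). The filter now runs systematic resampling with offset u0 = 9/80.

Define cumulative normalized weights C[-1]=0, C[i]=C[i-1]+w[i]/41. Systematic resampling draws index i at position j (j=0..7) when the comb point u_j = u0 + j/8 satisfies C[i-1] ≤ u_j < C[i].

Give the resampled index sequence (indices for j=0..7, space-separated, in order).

C = [3/41, 11/41, 11/41, 13/41, 21/41, 29/41, 37/41, 1]
j=0: u_0=9/80 ∈ [3/41, 11/41) → index 1
j=1: u_1=19/80 ∈ [3/41, 11/41) → index 1
j=2: u_2=29/80 ∈ [13/41, 21/41) → index 4
j=3: u_3=39/80 ∈ [13/41, 21/41) → index 4
j=4: u_4=49/80 ∈ [21/41, 29/41) → index 5
j=5: u_5=59/80 ∈ [29/41, 37/41) → index 6
j=6: u_6=69/80 ∈ [29/41, 37/41) → index 6
j=7: u_7=79/80 ∈ [37/41, 1) → index 7

1 1 4 4 5 6 6 7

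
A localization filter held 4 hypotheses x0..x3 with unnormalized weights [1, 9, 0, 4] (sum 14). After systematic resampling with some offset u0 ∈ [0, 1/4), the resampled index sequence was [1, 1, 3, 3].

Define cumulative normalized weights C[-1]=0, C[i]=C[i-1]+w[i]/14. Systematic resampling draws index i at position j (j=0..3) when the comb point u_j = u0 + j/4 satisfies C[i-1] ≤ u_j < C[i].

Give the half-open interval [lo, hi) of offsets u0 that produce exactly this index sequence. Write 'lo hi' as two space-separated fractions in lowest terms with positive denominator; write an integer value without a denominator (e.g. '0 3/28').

C = [1/14, 5/7, 5/7, 1]
j=0 picked index 1: u0 ∈ [1/14, 5/7)
j=1 picked index 1: u0 ∈ [-5/28, 13/28)
j=2 picked index 3: u0 ∈ [3/14, 1/2)
j=3 picked index 3: u0 ∈ [-1/28, 1/4)
intersection: [3/14, 1/4)

3/14 1/4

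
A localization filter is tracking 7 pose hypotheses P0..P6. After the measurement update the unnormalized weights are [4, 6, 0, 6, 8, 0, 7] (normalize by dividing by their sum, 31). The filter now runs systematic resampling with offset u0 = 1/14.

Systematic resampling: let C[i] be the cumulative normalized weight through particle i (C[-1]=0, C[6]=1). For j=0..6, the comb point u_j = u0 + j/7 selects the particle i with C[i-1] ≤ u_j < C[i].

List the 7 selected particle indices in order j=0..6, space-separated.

C = [4/31, 10/31, 10/31, 16/31, 24/31, 24/31, 1]
j=0: u_0=1/14 ∈ [0, 4/31) → index 0
j=1: u_1=3/14 ∈ [4/31, 10/31) → index 1
j=2: u_2=5/14 ∈ [10/31, 16/31) → index 3
j=3: u_3=1/2 ∈ [10/31, 16/31) → index 3
j=4: u_4=9/14 ∈ [16/31, 24/31) → index 4
j=5: u_5=11/14 ∈ [24/31, 1) → index 6
j=6: u_6=13/14 ∈ [24/31, 1) → index 6

0 1 3 3 4 6 6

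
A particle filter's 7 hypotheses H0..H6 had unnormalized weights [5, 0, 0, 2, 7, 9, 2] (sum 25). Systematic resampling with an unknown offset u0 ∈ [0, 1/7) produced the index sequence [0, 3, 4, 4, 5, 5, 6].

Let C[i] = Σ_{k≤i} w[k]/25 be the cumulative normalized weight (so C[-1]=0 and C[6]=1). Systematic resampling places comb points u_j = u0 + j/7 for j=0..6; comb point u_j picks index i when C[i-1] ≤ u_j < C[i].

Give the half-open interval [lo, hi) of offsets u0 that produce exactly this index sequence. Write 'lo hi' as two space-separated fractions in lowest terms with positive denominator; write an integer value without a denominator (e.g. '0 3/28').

C = [1/5, 1/5, 1/5, 7/25, 14/25, 23/25, 1]
j=0 picked index 0: u0 ∈ [0, 1/5)
j=1 picked index 3: u0 ∈ [2/35, 24/175)
j=2 picked index 4: u0 ∈ [-1/175, 48/175)
j=3 picked index 4: u0 ∈ [-26/175, 23/175)
j=4 picked index 5: u0 ∈ [-2/175, 61/175)
j=5 picked index 5: u0 ∈ [-27/175, 36/175)
j=6 picked index 6: u0 ∈ [11/175, 1/7)
intersection: [11/175, 23/175)

11/175 23/175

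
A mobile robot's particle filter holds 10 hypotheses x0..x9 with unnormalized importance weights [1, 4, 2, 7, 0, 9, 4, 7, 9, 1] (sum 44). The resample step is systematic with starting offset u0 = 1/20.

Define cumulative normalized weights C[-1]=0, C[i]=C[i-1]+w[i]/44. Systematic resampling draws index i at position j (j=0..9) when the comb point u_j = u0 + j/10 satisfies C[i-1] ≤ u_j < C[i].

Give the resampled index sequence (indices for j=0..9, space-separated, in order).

C = [1/44, 5/44, 7/44, 7/22, 7/22, 23/44, 27/44, 17/22, 43/44, 1]
j=0: u_0=1/20 ∈ [1/44, 5/44) → index 1
j=1: u_1=3/20 ∈ [5/44, 7/44) → index 2
j=2: u_2=1/4 ∈ [7/44, 7/22) → index 3
j=3: u_3=7/20 ∈ [7/22, 23/44) → index 5
j=4: u_4=9/20 ∈ [7/22, 23/44) → index 5
j=5: u_5=11/20 ∈ [23/44, 27/44) → index 6
j=6: u_6=13/20 ∈ [27/44, 17/22) → index 7
j=7: u_7=3/4 ∈ [27/44, 17/22) → index 7
j=8: u_8=17/20 ∈ [17/22, 43/44) → index 8
j=9: u_9=19/20 ∈ [17/22, 43/44) → index 8

1 2 3 5 5 6 7 7 8 8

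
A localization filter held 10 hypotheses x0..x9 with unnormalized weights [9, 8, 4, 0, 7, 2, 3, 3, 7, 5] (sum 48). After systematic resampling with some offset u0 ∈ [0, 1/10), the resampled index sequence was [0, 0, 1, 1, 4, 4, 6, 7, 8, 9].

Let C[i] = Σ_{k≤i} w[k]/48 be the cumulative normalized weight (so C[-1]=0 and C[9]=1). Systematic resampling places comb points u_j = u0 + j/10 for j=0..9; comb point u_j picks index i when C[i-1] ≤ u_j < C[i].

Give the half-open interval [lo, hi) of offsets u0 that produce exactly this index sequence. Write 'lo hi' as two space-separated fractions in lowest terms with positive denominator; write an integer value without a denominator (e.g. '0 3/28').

C = [3/16, 17/48, 7/16, 7/16, 7/12, 5/8, 11/16, 3/4, 43/48, 1]
j=0 picked index 0: u0 ∈ [0, 3/16)
j=1 picked index 0: u0 ∈ [-1/10, 7/80)
j=2 picked index 1: u0 ∈ [-1/80, 37/240)
j=3 picked index 1: u0 ∈ [-9/80, 13/240)
j=4 picked index 4: u0 ∈ [3/80, 11/60)
j=5 picked index 4: u0 ∈ [-1/16, 1/12)
j=6 picked index 6: u0 ∈ [1/40, 7/80)
j=7 picked index 7: u0 ∈ [-1/80, 1/20)
j=8 picked index 8: u0 ∈ [-1/20, 23/240)
j=9 picked index 9: u0 ∈ [-1/240, 1/10)
intersection: [3/80, 1/20)

3/80 1/20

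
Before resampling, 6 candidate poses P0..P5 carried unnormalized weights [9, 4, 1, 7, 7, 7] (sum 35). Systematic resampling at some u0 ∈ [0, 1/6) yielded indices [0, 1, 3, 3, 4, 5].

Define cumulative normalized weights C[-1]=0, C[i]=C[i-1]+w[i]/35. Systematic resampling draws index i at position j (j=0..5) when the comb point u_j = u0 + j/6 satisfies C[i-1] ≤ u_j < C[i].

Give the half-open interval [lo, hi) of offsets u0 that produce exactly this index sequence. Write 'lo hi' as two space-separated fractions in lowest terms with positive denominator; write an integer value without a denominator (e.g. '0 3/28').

19/210 1/10

C = [9/35, 13/35, 2/5, 3/5, 4/5, 1]
j=0 picked index 0: u0 ∈ [0, 9/35)
j=1 picked index 1: u0 ∈ [19/210, 43/210)
j=2 picked index 3: u0 ∈ [1/15, 4/15)
j=3 picked index 3: u0 ∈ [-1/10, 1/10)
j=4 picked index 4: u0 ∈ [-1/15, 2/15)
j=5 picked index 5: u0 ∈ [-1/30, 1/6)
intersection: [19/210, 1/10)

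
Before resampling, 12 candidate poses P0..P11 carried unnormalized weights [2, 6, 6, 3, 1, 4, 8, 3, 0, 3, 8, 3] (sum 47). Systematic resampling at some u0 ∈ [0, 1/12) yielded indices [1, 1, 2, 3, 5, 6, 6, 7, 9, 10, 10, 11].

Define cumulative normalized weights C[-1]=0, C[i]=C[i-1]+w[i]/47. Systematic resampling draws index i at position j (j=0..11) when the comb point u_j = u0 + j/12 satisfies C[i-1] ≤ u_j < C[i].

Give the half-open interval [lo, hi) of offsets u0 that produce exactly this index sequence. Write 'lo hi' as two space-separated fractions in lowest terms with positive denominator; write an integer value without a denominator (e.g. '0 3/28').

C = [2/47, 8/47, 14/47, 17/47, 18/47, 22/47, 30/47, 33/47, 33/47, 36/47, 44/47, 1]
j=0 picked index 1: u0 ∈ [2/47, 8/47)
j=1 picked index 1: u0 ∈ [-23/564, 49/564)
j=2 picked index 2: u0 ∈ [1/282, 37/282)
j=3 picked index 3: u0 ∈ [9/188, 21/188)
j=4 picked index 5: u0 ∈ [7/141, 19/141)
j=5 picked index 6: u0 ∈ [29/564, 125/564)
j=6 picked index 6: u0 ∈ [-3/94, 13/94)
j=7 picked index 7: u0 ∈ [31/564, 67/564)
j=8 picked index 9: u0 ∈ [5/141, 14/141)
j=9 picked index 10: u0 ∈ [3/188, 35/188)
j=10 picked index 10: u0 ∈ [-19/282, 29/282)
j=11 picked index 11: u0 ∈ [11/564, 1/12)
intersection: [31/564, 1/12)

31/564 1/12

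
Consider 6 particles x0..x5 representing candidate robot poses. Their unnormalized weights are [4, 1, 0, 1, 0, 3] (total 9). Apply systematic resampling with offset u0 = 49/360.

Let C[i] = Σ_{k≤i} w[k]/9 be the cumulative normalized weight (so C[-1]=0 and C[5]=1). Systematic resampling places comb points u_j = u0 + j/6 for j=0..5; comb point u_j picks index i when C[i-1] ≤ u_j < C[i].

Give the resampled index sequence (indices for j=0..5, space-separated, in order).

0 0 1 3 5 5

C = [4/9, 5/9, 5/9, 2/3, 2/3, 1]
j=0: u_0=49/360 ∈ [0, 4/9) → index 0
j=1: u_1=109/360 ∈ [0, 4/9) → index 0
j=2: u_2=169/360 ∈ [4/9, 5/9) → index 1
j=3: u_3=229/360 ∈ [5/9, 2/3) → index 3
j=4: u_4=289/360 ∈ [2/3, 1) → index 5
j=5: u_5=349/360 ∈ [2/3, 1) → index 5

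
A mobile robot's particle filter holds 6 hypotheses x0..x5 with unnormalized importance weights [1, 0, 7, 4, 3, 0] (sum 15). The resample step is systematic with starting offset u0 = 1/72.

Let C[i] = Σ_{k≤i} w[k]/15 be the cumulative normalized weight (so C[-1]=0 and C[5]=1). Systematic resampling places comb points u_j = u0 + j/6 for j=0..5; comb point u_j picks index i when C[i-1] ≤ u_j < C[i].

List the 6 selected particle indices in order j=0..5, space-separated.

C = [1/15, 1/15, 8/15, 4/5, 1, 1]
j=0: u_0=1/72 ∈ [0, 1/15) → index 0
j=1: u_1=13/72 ∈ [1/15, 8/15) → index 2
j=2: u_2=25/72 ∈ [1/15, 8/15) → index 2
j=3: u_3=37/72 ∈ [1/15, 8/15) → index 2
j=4: u_4=49/72 ∈ [8/15, 4/5) → index 3
j=5: u_5=61/72 ∈ [4/5, 1) → index 4

0 2 2 2 3 4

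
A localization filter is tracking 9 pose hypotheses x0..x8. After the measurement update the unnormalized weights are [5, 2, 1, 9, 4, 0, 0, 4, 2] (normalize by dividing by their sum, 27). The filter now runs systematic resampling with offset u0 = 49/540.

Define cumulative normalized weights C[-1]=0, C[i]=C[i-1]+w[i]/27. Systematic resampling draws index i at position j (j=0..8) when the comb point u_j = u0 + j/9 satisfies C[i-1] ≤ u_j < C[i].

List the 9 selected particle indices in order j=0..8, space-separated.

C = [5/27, 7/27, 8/27, 17/27, 7/9, 7/9, 7/9, 25/27, 1]
j=0: u_0=49/540 ∈ [0, 5/27) → index 0
j=1: u_1=109/540 ∈ [5/27, 7/27) → index 1
j=2: u_2=169/540 ∈ [8/27, 17/27) → index 3
j=3: u_3=229/540 ∈ [8/27, 17/27) → index 3
j=4: u_4=289/540 ∈ [8/27, 17/27) → index 3
j=5: u_5=349/540 ∈ [17/27, 7/9) → index 4
j=6: u_6=409/540 ∈ [17/27, 7/9) → index 4
j=7: u_7=469/540 ∈ [7/9, 25/27) → index 7
j=8: u_8=529/540 ∈ [25/27, 1) → index 8

0 1 3 3 3 4 4 7 8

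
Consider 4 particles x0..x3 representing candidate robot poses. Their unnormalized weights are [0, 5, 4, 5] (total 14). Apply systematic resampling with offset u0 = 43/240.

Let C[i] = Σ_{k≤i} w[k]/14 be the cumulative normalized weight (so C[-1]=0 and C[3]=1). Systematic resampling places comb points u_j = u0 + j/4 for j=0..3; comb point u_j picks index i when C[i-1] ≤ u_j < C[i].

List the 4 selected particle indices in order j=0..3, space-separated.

C = [0, 5/14, 9/14, 1]
j=0: u_0=43/240 ∈ [0, 5/14) → index 1
j=1: u_1=103/240 ∈ [5/14, 9/14) → index 2
j=2: u_2=163/240 ∈ [9/14, 1) → index 3
j=3: u_3=223/240 ∈ [9/14, 1) → index 3

1 2 3 3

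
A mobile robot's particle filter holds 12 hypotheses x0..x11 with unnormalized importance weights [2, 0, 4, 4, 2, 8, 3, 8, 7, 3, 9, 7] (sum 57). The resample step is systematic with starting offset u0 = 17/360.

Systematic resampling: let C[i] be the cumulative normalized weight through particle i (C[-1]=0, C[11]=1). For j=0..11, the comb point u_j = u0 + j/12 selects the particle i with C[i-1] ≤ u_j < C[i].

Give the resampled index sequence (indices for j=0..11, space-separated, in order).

C = [2/57, 2/57, 2/19, 10/57, 4/19, 20/57, 23/57, 31/57, 2/3, 41/57, 50/57, 1]
j=0: u_0=17/360 ∈ [2/57, 2/19) → index 2
j=1: u_1=47/360 ∈ [2/19, 10/57) → index 3
j=2: u_2=77/360 ∈ [4/19, 20/57) → index 5
j=3: u_3=107/360 ∈ [4/19, 20/57) → index 5
j=4: u_4=137/360 ∈ [20/57, 23/57) → index 6
j=5: u_5=167/360 ∈ [23/57, 31/57) → index 7
j=6: u_6=197/360 ∈ [31/57, 2/3) → index 8
j=7: u_7=227/360 ∈ [31/57, 2/3) → index 8
j=8: u_8=257/360 ∈ [2/3, 41/57) → index 9
j=9: u_9=287/360 ∈ [41/57, 50/57) → index 10
j=10: u_10=317/360 ∈ [50/57, 1) → index 11
j=11: u_11=347/360 ∈ [50/57, 1) → index 11

2 3 5 5 6 7 8 8 9 10 11 11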